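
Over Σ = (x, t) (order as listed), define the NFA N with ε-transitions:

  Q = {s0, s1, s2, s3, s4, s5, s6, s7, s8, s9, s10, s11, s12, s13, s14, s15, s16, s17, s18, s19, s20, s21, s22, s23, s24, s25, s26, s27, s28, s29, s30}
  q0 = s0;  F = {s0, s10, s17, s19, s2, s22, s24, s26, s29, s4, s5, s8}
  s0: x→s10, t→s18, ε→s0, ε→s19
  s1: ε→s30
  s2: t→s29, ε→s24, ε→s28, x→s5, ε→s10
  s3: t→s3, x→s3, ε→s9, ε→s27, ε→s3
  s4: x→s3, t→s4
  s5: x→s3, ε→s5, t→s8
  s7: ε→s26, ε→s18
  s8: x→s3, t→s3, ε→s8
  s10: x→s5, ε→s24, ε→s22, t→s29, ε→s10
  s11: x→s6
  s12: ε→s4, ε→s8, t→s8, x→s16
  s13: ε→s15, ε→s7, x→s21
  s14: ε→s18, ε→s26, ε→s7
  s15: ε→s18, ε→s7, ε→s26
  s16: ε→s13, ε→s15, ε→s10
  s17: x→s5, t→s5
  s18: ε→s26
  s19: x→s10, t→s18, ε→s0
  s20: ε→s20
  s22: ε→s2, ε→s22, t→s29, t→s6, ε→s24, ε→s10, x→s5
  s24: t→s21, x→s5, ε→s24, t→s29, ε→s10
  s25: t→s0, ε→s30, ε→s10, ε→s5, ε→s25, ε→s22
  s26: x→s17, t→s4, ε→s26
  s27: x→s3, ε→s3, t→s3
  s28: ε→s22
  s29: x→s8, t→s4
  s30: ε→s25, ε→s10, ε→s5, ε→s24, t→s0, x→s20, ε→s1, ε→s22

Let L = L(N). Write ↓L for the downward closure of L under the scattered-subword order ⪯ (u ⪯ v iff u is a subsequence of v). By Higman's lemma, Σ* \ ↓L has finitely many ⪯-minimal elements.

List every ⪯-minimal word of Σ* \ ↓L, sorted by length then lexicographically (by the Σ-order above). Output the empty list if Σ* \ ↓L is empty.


min(Σ*\↓L) = [xxx, ttx, xxtt, xtxt, txttt].

|Q|=31, |F|=12, |δ|=89 (52 ε).
min D↑ (9 st, q0=0, F={7}): 0:x→1,t→2 1:x→3,t→4 2:x→5,t→6 3:x→7,t→8 4:x→8,t→6 5:x→3,t→3 6:x→7,t→6 7:x→7,t→7 8:x→7,t→7 (ε-aug+det+¬).
'xxx': |S_i|=[19, 15, 5, 3] end={s27,s3,s9} — reject; 3/3 del acc.
'ttx': |S_i|=[19, 12, 6, 3] end={s27,s3,s9} — reject; 3/3 single-dels accept.
'xxtt': N↓-sim [19, 15, 5, 4, 3] end={s27,s3,s9} ∉↓L; 4/4 del acc.
'xtxt': N↓-sim [19, 15, 9, 4, 3] end={s27,s3,s9} ∉↓L; 4/4 deletions ∈↓L.
'txttt': |S_i|=[19, 12, 6, 5, 4, 3] end={s27,s3,s9} rej; 5/5 del acc.
5 minimals (antichain).


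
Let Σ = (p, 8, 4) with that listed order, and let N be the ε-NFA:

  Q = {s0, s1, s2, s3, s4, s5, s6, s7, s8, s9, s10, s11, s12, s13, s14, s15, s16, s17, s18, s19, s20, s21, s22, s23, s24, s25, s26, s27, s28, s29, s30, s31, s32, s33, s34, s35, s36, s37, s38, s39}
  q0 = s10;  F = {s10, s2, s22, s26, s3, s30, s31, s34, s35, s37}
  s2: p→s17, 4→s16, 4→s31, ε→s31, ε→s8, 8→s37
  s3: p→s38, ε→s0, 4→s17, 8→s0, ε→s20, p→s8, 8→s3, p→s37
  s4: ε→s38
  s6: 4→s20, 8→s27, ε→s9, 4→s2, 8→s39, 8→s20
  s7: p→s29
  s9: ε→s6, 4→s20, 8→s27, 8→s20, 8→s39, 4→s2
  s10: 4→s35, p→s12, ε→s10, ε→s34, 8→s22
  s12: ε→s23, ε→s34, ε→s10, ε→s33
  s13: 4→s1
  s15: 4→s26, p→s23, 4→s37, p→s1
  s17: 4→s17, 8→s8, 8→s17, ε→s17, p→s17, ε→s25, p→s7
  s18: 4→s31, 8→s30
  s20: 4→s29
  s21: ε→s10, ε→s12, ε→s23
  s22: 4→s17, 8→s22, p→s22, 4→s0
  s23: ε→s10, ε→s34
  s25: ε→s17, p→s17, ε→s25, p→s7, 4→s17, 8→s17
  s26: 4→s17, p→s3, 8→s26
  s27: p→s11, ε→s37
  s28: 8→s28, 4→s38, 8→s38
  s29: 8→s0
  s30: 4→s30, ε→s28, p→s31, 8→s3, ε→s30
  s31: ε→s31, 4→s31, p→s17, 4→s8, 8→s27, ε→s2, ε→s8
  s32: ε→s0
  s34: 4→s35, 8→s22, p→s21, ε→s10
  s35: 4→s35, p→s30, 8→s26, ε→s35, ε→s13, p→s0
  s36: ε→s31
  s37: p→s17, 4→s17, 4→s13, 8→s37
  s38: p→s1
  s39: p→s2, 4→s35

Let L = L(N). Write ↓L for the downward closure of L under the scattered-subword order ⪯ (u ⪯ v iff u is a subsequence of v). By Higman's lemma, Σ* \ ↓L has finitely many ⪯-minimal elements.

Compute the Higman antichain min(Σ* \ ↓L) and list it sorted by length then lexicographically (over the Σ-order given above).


|Q|=40, |F|=10, |δ|=107 (33 ε).
min D↑ (9 st, q0=0, F={3}): 0:p→0,8→1,4→2 1:p→1,8→1,4→3 2:p→4,8→5,4→2 3:p→3,8→3,4→3 4:p→6,8→7,4→4 5:p→7,8→5,4→3 6:p→3,8→8,4→6 7:p→8,8→7,4→3 8:p→3,8→8,4→3 (ε-aug+det+¬).
'84': run [28, 17, 9] end={s0,s1,s13,s17,s25,s29,s38,s7,s8} ∉↓L; 2/2 single-dels accept.
'4ppp': |S_i|=[28, 21, 19, 15, 8] end={s0,s1,s11,s17,s25,s29,s7,s8} ∉↓L; 4/4 del acc.
2 words, ⪯-incomp.

min(Σ*\↓L) = [84, 4ppp].


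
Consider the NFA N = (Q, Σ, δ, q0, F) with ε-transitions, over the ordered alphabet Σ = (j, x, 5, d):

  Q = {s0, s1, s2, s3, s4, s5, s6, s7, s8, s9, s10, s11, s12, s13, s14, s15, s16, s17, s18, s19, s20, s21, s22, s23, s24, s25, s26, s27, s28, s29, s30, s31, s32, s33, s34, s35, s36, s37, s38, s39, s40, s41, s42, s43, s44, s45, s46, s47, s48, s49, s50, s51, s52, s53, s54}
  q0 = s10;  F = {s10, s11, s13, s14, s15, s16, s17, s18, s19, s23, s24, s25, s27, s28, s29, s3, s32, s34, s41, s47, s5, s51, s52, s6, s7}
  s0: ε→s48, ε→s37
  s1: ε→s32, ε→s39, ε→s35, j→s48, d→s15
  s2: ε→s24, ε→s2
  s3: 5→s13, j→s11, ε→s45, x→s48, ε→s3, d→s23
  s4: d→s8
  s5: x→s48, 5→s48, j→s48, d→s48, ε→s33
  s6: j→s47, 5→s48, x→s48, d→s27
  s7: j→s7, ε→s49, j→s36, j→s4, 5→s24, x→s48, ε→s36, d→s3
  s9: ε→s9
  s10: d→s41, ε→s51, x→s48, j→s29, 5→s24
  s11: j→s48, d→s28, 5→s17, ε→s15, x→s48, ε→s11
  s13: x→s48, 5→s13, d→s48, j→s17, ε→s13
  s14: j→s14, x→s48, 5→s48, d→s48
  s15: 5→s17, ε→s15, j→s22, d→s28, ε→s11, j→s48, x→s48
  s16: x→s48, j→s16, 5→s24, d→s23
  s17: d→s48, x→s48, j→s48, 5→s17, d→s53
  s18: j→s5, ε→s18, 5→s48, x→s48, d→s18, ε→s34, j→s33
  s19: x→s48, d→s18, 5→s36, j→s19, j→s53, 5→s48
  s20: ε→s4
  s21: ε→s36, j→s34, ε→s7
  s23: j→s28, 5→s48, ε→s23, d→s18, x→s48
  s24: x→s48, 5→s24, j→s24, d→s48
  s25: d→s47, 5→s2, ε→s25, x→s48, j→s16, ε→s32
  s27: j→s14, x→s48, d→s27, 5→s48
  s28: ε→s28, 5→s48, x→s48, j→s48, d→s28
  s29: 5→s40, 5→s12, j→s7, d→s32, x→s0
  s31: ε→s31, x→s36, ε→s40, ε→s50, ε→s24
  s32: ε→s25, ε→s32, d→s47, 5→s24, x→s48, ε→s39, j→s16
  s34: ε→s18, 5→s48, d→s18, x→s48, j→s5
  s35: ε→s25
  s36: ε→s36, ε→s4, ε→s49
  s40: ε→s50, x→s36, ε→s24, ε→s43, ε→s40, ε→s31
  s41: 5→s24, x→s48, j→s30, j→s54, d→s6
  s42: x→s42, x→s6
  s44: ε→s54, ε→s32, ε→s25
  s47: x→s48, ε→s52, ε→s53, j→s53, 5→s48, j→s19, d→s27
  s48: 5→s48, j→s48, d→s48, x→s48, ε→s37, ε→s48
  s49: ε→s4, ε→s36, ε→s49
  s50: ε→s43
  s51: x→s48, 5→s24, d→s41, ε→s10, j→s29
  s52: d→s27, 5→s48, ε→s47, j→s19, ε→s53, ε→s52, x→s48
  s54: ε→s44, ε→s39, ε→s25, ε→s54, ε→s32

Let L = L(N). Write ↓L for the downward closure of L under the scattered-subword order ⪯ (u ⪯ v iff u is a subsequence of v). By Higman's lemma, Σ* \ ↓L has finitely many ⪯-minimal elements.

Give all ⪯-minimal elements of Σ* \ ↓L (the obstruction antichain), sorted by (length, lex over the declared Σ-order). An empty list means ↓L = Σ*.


Antichain: [x, 5d, dd5, jjdjj, dddjd].

|Q|=55, |F|=25, |δ|=187 (65 ε).
min D↑ (21 st, q0=0, F={2}): 0:j→1,x→2,5→3,d→4 1:j→5,x→2,5→3,d→6 2:j→2,x→2,5→2,d→2 3:j→3,x→2,5→3,d→2 4:j→6,x→2,5→3,d→7 5:j→5,x→2,5→3,d→8 6:j→9,x→2,5→3,d→10 7:j→10,x→2,5→2,d→11 8:j→12,x→2,5→13,d→14 9:j→9,x→2,5→3,d→14 10:j→15,x→2,5→2,d→11 11:j→16,x→2,5→2,d→11 12:j→2,x→2,5→17,d→18 13:j→17,x→2,5→13,d→2 14:j→18,x→2,5→2,d→19 15:j→15,x→2,5→2,d→19 16:j→16,x→2,5→2,d→2 17:j→2,x→2,5→17,d→2 18:j→2,x→2,5→2,d→18 19:j→20,x→2,5→2,d→19 20:j→2,x→2,5→2,d→2.
'x': |S_i|=[46, 7] end={s0,s36,s37,s4,s48,s49,s8} ∉↓L; 1/1 deletions ∈↓L.
'5d': run [46, 16, 4] end={s37,s48,s53,s8} ∉↓L; 2/2 deletions ∈↓L.
'dd5': N↓-sim [46, 36, 19, 6] end={s36,s37,s4,s48,s49,s8} rej; 3/3 del acc.
'jjdjj': run [46, 42, 25, 17, 10, 3] end={s22,s37,s48} — reject; 5/5 deletions ∈↓L.
'dddjd': N↓-sim [46, 36, 19, 10, 5, 2] end={s37,s48} rej; 5/5 deletions ∈↓L.
5 words, ⪯-incomp.


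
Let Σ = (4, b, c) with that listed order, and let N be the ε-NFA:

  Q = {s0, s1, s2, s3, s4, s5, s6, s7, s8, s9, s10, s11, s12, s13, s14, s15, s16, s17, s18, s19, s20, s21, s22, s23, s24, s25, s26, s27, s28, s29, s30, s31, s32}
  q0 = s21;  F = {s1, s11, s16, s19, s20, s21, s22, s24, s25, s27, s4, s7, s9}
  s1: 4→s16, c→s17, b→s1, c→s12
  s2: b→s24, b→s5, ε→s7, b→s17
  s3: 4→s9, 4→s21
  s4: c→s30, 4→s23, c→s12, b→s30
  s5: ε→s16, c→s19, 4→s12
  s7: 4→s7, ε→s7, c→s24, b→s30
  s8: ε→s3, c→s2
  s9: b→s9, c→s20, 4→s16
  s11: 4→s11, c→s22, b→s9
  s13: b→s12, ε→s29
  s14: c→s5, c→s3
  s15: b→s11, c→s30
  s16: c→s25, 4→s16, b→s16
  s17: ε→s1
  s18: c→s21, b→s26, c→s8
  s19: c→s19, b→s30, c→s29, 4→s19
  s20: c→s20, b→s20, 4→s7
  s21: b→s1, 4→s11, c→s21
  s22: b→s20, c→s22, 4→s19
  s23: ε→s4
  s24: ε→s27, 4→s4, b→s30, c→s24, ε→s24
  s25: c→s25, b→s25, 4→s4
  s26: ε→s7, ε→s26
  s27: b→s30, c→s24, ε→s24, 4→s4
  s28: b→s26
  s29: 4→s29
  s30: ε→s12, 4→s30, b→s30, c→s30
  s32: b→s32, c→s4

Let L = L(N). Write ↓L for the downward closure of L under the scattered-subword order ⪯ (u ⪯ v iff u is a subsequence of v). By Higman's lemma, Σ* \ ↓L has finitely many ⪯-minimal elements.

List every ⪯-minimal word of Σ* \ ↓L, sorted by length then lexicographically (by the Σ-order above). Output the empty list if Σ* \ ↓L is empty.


Antichain: [4c4b, b4c4c].

|Q|=33, |F|=13, |δ|=78 (13 ε).
min D↑ (13 st, q0=0, F={10}): 0:4→1,b→2,c→0 1:4→1,b→3,c→4 2:4→5,b→2,c→2 3:4→5,b→3,c→6 4:4→7,b→6,c→4 5:4→5,b→5,c→8 6:4→9,b→6,c→6 7:4→7,b→10,c→7 8:4→11,b→8,c→8 9:4→9,b→10,c→12 10:4→10,b→10,c→10 11:4→11,b→10,c→10 12:4→11,b→10,c→12 (ε-aug+det+¬).
'4c4b': run [18, 15, 12, 9, 2] end={s12,s30} ∉↓L; 4/4 single-dels accept.
'b4c4c': |S_i|=[18, 13, 9, 7, 4, 2] end={s12,s30} rej; 5/5 single-dels accept.
2 obstructions.


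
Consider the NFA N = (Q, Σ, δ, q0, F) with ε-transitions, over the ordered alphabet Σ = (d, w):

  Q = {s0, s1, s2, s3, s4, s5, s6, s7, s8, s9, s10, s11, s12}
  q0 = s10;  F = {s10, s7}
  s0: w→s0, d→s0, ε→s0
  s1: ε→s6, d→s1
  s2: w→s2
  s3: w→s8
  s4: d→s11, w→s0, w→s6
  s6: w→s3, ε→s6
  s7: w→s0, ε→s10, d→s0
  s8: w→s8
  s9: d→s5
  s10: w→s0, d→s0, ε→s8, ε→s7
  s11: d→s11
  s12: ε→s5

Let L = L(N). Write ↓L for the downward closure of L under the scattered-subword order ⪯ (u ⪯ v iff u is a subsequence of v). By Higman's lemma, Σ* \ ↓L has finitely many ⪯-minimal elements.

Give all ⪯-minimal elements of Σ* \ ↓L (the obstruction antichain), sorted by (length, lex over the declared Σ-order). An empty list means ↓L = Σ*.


min(Σ*\↓L) = [d, w].

|Q|=13, |F|=2, |δ|=23 (7 ε).
min D↑ (2 st, q0=0, F={1}): 0:d→1,w→1 1:d→1,w→1.
'd': run [4, 1] end={s0} — reject; 1/1 deletions ∈↓L.
'w': run [4, 2] end={s0,s8} — reject; 1/1 deletions ∈↓L.
2 words, ⪯-incomp.


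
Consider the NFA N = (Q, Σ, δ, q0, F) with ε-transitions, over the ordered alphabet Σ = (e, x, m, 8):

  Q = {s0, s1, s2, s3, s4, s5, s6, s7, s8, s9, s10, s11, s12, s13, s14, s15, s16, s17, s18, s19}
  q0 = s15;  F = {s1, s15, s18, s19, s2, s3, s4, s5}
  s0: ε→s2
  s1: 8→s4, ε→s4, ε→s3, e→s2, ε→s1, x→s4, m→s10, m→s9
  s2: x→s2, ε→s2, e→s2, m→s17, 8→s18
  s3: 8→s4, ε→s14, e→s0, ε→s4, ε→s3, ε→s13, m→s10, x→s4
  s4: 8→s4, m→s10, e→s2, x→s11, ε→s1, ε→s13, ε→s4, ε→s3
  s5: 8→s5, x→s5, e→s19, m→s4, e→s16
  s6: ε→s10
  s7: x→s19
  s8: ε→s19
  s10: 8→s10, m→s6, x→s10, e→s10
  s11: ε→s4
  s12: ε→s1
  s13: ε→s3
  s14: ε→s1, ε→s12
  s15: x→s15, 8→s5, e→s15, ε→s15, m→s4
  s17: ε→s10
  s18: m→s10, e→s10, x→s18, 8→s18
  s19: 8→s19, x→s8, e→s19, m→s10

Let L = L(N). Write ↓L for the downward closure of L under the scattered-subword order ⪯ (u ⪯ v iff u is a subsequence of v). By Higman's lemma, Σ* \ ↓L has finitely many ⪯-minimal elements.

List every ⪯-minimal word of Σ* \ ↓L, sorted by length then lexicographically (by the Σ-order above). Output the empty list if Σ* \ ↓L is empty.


Antichain: [mm, 8em, me8e].

|Q|=20, |F|=8, |δ|=61 (22 ε).
min D↑ (7 st, q0=0, F={4}): 0:e→0,x→0,m→1,8→2 1:e→3,x→1,m→4,8→1 2:e→5,x→2,m→1,8→2 3:e→3,x→3,m→4,8→6 4:e→4,x→4,m→4,8→4 5:e→5,x→5,m→4,8→5 6:e→4,x→6,m→4,8→6.
'mm': N↓-sim [19, 14, 4] end={s10,s17,s6,s9} ∉↓L; 2/2 single-dels accept.
'8em': |S_i|=[19, 18, 9, 3] end={s10,s17,s6} — reject; 3/3 del acc.
'me8e': |S_i|=[19, 14, 6, 3, 2] end={s10,s6} rej; 4/4 deletions ∈↓L.
3 words, ⪯-incomp.


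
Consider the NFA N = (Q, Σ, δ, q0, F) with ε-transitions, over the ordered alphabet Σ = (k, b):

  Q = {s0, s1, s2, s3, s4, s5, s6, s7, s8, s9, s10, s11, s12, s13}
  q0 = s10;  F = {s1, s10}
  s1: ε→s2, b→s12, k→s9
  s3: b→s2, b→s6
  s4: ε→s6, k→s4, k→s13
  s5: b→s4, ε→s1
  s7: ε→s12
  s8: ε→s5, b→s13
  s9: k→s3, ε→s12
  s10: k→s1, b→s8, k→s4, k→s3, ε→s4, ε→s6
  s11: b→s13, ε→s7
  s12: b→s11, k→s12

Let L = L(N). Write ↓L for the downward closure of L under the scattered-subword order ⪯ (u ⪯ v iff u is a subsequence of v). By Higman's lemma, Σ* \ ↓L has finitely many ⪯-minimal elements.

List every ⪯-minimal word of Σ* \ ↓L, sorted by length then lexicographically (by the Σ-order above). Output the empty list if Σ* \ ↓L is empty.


min(Σ*\↓L) = [kk, kb, bk, bb].

|Q|=14, |F|=2, |δ|=25 (9 ε).
min D↑ (3 st, q0=0, F={2}): 0:k→1,b→1 1:k→2,b→2 2:k→2,b→2.
'kk': run [13, 10, 9] end={s11,s12,s13,s2,s3,s4,s6,s7,s9} rej; 2/2 del acc.
'kb': |S_i|=[13, 10, 6] end={s11,s12,s13,s2,s6,s7} ∉↓L; 2/2 single-dels accept.
'bk': |S_i|=[13, 12, 9] end={s11,s12,s13,s2,s3,s4,s6,s7,s9} ∉↓L; 2/2 del acc.
'bb': |S_i|=[13, 12, 7] end={s11,s12,s13,s2,s4,s6,s7} rej; 2/2 deletions ∈↓L.
4 obstructions.


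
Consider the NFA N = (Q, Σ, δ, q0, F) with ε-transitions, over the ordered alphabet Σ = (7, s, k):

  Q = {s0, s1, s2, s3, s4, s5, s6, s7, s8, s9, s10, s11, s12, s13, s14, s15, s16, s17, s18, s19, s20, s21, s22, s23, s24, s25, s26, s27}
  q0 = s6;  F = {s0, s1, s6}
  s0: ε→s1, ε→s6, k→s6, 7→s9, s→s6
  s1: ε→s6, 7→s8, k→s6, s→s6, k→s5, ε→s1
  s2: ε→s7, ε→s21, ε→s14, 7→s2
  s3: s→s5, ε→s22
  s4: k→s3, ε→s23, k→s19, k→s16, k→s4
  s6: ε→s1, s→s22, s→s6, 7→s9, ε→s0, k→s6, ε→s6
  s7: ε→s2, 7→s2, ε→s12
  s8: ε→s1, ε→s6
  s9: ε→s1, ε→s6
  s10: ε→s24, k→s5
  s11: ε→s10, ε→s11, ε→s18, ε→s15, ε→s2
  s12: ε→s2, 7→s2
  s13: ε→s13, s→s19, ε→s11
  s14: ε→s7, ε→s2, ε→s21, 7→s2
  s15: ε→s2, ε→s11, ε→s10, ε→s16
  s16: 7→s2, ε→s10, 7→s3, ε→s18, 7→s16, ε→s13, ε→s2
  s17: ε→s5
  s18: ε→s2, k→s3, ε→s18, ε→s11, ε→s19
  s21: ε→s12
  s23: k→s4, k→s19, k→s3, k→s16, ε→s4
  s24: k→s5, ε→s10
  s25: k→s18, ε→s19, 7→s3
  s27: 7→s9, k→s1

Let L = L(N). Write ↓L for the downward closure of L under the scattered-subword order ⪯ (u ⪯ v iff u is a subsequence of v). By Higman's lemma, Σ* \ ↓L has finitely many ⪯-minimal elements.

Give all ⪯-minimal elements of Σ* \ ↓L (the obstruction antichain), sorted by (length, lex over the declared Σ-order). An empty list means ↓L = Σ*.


Antichain: [].

|Q|=28, |F|=3, |δ|=82 (47 ε).
min D↑ (1 st, q0=0, F={}): 0:7→0,s→0,k→0 (ε-aug+det+¬).
L(D↑) = ∅ ⇒ ↓L = Σ*.


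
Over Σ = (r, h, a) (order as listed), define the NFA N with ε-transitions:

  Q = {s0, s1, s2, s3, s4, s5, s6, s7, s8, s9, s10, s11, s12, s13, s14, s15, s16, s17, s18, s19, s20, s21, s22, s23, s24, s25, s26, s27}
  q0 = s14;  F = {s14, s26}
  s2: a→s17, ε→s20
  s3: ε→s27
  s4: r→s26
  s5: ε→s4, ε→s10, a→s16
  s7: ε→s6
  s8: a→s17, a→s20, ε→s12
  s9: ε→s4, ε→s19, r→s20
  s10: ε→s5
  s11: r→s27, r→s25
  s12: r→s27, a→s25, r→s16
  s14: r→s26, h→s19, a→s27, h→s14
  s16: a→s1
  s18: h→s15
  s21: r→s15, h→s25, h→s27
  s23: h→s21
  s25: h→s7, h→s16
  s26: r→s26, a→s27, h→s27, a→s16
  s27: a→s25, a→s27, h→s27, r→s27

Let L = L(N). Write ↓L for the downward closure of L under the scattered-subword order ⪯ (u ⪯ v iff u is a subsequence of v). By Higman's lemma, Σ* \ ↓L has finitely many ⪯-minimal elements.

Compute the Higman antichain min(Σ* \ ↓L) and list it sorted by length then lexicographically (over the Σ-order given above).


A = [a, rh].

|Q|=28, |F|=2, |δ|=40 (9 ε).
min D↑ (3 st, q0=0, F={2}): 0:r→1,h→0,a→2 1:r→1,h→2,a→2 2:r→2,h→2,a→2.
'a': N↓-sim [9, 6] end={s1,s16,s25,s27,s6,s7} rej; 1/1 deletions ∈↓L.
'rh': |S_i|=[9, 7, 6] end={s1,s16,s25,s27,s6,s7} rej; 2/2 del acc.
2 minimals (antichain).


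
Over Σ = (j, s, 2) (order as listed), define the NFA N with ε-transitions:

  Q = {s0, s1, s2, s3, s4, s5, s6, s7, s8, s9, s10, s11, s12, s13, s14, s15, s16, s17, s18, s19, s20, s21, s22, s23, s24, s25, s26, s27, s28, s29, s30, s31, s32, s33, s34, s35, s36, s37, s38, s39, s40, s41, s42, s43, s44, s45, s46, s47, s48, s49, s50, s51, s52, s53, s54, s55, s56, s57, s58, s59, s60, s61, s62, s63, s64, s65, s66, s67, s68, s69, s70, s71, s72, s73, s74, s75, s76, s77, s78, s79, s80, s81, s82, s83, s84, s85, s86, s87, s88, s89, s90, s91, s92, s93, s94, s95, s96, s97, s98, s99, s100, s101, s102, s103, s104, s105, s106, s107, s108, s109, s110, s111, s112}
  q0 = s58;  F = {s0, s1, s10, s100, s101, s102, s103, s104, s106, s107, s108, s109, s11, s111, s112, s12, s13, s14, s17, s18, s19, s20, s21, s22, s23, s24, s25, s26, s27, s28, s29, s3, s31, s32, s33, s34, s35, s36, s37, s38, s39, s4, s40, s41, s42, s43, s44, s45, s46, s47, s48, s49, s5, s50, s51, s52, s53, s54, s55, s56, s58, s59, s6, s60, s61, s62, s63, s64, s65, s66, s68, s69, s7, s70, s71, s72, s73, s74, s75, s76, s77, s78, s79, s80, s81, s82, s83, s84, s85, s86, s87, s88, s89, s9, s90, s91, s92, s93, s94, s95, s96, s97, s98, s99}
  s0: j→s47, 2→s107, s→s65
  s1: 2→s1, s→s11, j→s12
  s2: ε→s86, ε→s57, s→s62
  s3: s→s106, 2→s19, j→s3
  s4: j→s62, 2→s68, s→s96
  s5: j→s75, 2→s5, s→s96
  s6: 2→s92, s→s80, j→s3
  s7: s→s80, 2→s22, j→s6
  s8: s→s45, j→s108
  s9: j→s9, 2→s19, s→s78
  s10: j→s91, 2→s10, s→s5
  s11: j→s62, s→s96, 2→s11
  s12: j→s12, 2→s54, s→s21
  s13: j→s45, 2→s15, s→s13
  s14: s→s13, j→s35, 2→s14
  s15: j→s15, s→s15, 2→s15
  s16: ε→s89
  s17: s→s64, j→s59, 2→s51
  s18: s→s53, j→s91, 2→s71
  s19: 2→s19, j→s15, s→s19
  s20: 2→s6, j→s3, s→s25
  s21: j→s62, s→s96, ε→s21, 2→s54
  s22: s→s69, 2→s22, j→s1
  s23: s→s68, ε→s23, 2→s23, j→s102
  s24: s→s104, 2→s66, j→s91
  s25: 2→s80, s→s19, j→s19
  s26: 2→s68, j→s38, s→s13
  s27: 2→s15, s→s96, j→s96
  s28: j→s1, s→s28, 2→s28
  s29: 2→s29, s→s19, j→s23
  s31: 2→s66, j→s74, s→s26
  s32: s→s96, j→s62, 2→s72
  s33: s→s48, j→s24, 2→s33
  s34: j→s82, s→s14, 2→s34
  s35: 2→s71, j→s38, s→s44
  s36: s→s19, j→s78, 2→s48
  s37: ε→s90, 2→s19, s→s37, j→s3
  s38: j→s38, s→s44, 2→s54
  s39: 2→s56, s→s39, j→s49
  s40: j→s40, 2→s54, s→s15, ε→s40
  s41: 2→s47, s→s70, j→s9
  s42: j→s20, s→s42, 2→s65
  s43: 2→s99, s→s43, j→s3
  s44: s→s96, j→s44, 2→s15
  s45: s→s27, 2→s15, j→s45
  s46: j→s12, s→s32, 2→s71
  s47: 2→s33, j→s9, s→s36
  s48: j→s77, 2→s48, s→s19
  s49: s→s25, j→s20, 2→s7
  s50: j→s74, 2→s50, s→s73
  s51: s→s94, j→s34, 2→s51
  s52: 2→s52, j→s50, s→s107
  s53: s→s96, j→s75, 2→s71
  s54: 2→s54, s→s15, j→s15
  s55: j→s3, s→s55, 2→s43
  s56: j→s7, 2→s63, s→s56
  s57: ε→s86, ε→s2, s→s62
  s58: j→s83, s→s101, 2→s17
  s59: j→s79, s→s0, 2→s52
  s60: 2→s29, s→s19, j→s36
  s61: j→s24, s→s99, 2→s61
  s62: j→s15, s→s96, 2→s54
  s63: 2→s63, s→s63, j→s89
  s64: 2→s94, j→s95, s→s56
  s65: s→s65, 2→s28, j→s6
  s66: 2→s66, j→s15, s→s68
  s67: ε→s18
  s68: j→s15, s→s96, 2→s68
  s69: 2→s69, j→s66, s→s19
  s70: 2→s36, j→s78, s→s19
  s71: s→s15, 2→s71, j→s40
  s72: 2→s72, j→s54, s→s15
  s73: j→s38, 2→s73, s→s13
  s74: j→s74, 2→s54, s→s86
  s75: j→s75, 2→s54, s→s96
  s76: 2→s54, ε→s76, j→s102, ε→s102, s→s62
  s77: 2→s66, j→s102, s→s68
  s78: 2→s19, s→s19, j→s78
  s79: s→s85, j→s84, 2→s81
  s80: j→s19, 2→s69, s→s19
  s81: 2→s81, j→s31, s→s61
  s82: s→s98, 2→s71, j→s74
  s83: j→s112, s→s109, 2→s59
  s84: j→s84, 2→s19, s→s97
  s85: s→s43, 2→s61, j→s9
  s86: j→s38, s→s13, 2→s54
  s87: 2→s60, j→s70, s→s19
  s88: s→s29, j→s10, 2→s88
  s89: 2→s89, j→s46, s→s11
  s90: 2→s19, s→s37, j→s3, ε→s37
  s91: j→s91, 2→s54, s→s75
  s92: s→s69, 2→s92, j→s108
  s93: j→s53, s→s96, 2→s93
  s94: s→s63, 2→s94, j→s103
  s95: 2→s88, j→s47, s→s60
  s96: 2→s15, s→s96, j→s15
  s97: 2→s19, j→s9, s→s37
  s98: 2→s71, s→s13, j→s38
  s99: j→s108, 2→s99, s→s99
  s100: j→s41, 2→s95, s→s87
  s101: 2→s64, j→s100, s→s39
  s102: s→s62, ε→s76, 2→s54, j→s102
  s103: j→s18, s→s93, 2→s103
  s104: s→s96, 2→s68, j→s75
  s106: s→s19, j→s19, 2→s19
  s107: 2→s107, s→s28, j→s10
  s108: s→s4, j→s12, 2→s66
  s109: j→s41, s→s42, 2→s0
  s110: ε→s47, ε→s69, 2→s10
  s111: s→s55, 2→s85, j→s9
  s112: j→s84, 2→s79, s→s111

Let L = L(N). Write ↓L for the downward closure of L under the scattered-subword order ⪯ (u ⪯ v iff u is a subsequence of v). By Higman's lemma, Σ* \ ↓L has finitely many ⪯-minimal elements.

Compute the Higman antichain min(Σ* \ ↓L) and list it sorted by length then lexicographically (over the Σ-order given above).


|Q|=113, |F|=104, |δ|=336 (16 ε).
min D↑ (103 st, q0=0, F={45}): 0:j→1,s→2,2→3 1:j→4,s→5,2→6 2:j→7,s→8,2→9 3:j→6,s→9,2→10 4:j→11,s→12,2→13 5:j→14,s→15,2→16 6:j→13,s→16,2→17 7:j→14,s→18,2→19 8:j→20,s→8,2→21 9:j→19,s→21,2→22 10:j→23,s→22,2→10 11:j→11,s→24,2→25 12:j→26,s→27,2→28 13:j→11,s→28,2→29 14:j→26,s→30,2→31 15:j→32,s→15,2→33 16:j→31,s→33,2→34 17:j→35,s→34,2→17 18:j→30,s→25,2→36 19:j→31,s→36,2→37 20:j→32,s→38,2→39 21:j→39,s→21,2→40 22:j→41,s→40,2→22 23:j→42,s→43,2→23 24:j→26,s→44,2→25 25:j→45,s→25,2→25 26:j→26,s→46,2→25 27:j→47,s→27,2→48 28:j→26,s→48,2→49 29:j→50,s→49,2→29 30:j→46,s→25,2→51 31:j→26,s→51,2→52 32:j→47,s→38,2→53 33:j→53,s→33,2→54 34:j→55,s→54,2→34 35:j→56,s→57,2→35 36:j→51,s→25,2→58 37:j→55,s→58,2→37 38:j→25,s→25,2→59 39:j→53,s→59,2→60 40:j→61,s→40,2→40 41:j→62,s→63,2→41 42:j→56,s→64,2→65 43:j→66,s→67,2→43 44:j→47,s→44,2→25 45:j→45,s→45,2→45 46:j→46,s→25,2→25 47:j→47,s→68,2→25 48:j→47,s→48,2→69 49:j→70,s→69,2→49 50:j→56,s→71,2→72 51:j→46,s→25,2→73 52:j→70,s→73,2→52 53:j→47,s→59,2→74 54:j→75,s→54,2→54 55:j→76,s→77,2→55 56:j→56,s→78,2→79 57:j→80,s→67,2→57 58:j→81,s→25,2→58 59:j→25,s→25,2→82 60:j→75,s→82,2→60 61:j→83,s→84,2→61 62:j→76,s→85,2→65 63:j→85,s→86,2→63 64:j→80,s→67,2→65 65:j→87,s→45,2→65 66:j→80,s→88,2→65 67:j→89,s→67,2→45 68:j→25,s→25,2→25 69:j→90,s→69,2→69 70:j→76,s→91,2→72 71:j→80,s→67,2→92 72:j→45,s→92,2→72 73:j→93,s→25,2→73 74:j→90,s→82,2→74 75:j→94,s→84,2→75 76:j→76,s→95,2→79 77:j→95,s→86,2→77 78:j→80,s→67,2→79 79:j→45,s→45,2→79 80:j→80,s→88,2→79 81:j→96,s→92,2→81 82:j→72,s→25,2→82 83:j→94,s→97,2→65 84:j→98,s→86,2→84 85:j→95,s→86,2→65 86:j→45,s→86,2→45 87:j→87,s→45,2→79 88:j→88,s→86,2→45 89:j→89,s→99,2→45 90:j→94,s→100,2→72 91:j→95,s→86,2→92 92:j→45,s→86,2→92 93:j→96,s→92,2→72 94:j→94,s→101,2→79 95:j→95,s→86,2→79 96:j→96,s→98,2→79 97:j→98,s→86,2→102 98:j→45,s→86,2→79 99:j→86,s→86,2→45 100:j→98,s→86,2→92 101:j→98,s→86,2→79 102:j→79,s→45,2→102.
'jjj2j': run [105, 96, 73, 36, 6, 1] end={s15} — reject; 5/5 deletions ∈↓L.
'sjssj': N↓-sim [105, 90, 63, 36, 6, 1] end={s15} — reject; 5/5 del acc.
'ssjsjj': |S_i|=[105, 90, 61, 43, 17, 7, 1] end={s15} rej; 6/6 single-dels accept.
'22jj2s': N↓-sim [105, 89, 65, 48, 27, 5, 1] end={s15} rej; 6/6 single-dels accept.
'22jss2': run [105, 89, 65, 48, 28, 6, 1] end={s15} ∉↓L; 6/6 del acc.
5 minimals (antichain).

min(Σ*\↓L) = [jjj2j, sjssj, ssjsjj, 22jj2s, 22jss2].


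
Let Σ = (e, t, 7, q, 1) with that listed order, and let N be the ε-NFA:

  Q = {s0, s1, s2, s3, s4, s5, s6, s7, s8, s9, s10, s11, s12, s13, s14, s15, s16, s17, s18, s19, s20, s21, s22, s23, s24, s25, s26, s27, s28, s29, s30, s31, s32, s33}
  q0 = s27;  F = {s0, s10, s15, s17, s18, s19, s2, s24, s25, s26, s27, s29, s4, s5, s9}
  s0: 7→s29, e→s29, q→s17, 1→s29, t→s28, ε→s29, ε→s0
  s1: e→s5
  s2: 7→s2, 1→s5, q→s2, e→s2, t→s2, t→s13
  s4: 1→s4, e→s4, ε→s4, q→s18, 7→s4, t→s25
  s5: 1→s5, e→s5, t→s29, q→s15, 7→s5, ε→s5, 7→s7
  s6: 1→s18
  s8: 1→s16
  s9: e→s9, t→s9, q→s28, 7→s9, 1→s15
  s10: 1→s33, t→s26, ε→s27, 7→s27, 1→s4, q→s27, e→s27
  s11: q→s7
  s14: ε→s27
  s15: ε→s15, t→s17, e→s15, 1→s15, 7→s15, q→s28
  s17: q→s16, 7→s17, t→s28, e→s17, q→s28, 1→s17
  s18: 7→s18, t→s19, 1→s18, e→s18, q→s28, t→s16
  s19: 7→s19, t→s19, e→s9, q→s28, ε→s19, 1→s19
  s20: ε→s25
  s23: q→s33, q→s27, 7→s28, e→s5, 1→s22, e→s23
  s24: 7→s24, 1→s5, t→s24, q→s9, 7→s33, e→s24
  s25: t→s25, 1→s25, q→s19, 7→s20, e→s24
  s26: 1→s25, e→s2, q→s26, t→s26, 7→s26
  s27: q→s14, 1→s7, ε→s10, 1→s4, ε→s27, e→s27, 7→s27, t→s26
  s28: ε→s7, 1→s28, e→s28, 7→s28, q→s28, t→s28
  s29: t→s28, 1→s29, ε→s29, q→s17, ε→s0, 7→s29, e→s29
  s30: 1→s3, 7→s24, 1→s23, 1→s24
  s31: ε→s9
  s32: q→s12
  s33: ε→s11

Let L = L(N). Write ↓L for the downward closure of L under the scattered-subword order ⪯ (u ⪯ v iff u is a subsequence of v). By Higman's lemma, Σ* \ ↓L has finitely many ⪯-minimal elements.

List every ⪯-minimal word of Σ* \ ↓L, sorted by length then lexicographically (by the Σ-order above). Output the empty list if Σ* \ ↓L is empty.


|Q|=34, |F|=15, |δ|=118 (16 ε).
min D↑ (14 st, q0=0, F={9}): 0:e→0,t→1,7→0,q→0,1→2 1:e→3,t→1,7→1,q→1,1→4 2:e→2,t→4,7→2,q→5,1→2 3:e→3,t→3,7→3,q→3,1→6 4:e→7,t→4,7→4,q→8,1→4 5:e→5,t→8,7→5,q→9,1→5 6:e→6,t→10,7→6,q→11,1→6 7:e→7,t→7,7→7,q→12,1→6 8:e→12,t→8,7→8,q→9,1→8 9:e→9,t→9,7→9,q→9,1→9 10:e→10,t→9,7→10,q→13,1→10 11:e→11,t→13,7→11,q→9,1→11 12:e→12,t→12,7→12,q→9,1→11 13:e→13,t→9,7→13,q→9,1→13.
'1qq': |S_i|=[23, 17, 8, 3] end={s16,s28,s7} ∉↓L; 3/3 single-dels accept.
'te1tt': |S_i|=[23, 18, 14, 8, 6, 2] end={s28,s7} rej; 5/5 single-dels accept.
2 obstructions.

Antichain: [1qq, te1tt].


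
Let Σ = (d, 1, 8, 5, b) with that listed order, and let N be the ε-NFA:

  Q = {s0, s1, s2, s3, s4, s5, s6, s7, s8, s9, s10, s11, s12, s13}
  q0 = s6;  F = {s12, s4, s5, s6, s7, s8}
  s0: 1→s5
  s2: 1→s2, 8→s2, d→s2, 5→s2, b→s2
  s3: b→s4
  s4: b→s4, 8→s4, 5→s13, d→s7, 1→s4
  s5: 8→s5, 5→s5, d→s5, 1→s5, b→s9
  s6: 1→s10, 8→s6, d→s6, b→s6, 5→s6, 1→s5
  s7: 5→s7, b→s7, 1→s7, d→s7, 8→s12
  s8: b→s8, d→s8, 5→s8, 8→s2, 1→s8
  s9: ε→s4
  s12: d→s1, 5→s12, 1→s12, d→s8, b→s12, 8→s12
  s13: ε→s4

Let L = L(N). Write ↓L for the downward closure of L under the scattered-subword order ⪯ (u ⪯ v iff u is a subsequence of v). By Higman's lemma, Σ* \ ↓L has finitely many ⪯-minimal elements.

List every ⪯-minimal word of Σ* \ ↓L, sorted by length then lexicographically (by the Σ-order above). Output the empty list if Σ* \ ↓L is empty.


|Q|=14, |F|=6, |δ|=41 (2 ε).
min D↑ (7 st, q0=0, F={6}): 0:d→0,1→1,8→0,5→0,b→0 1:d→1,1→1,8→1,5→1,b→2 2:d→3,1→2,8→2,5→2,b→2 3:d→3,1→3,8→4,5→3,b→3 4:d→5,1→4,8→4,5→4,b→4 5:d→5,1→5,8→6,5→5,b→5 6:d→6,1→6,8→6,5→6,b→6.
'1bd8d8': N↓-sim [11, 10, 8, 5, 4, 3, 1] end={s2} ∉↓L; 6/6 deletions ∈↓L.
1 words, ⪯-incomp.

min(Σ*\↓L) = [1bd8d8].


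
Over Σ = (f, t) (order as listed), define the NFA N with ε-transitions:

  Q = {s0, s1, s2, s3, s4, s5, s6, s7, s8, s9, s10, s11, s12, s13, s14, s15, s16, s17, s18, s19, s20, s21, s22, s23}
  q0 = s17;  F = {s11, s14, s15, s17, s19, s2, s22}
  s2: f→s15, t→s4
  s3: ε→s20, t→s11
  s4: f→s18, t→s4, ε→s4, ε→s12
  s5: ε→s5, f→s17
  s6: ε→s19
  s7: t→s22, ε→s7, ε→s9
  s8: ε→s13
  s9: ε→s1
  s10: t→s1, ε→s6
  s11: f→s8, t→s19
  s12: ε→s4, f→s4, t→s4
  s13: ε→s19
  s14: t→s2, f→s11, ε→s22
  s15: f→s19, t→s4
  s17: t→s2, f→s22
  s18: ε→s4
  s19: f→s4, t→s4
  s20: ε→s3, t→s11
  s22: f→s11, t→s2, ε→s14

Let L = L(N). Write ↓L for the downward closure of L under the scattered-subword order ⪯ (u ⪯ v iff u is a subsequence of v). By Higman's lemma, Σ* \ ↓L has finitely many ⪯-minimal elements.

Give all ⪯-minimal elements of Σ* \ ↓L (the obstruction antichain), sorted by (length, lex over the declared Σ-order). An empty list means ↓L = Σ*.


|Q|=24, |F|=7, |δ|=39 (16 ε).
min D↑ (7 st, q0=0, F={5}): 0:f→1,t→2 1:f→3,t→2 2:f→4,t→5 3:f→6,t→6 4:f→6,t→5 5:f→5,t→5 6:f→5,t→5.
'tt': N↓-sim [12, 6, 3] end={s12,s18,s4} rej; 2/2 del acc.
'ffff': |S_i|=[12, 11, 8, 6, 3] end={s12,s18,s4} rej; 4/4 deletions ∈↓L.
'ffft': N↓-sim [12, 11, 8, 6, 3] end={s12,s18,s4} rej; 4/4 deletions ∈↓L.
'fftf': N↓-sim [12, 11, 8, 4, 3] end={s12,s18,s4} rej; 4/4 single-dels accept.
'tfff': |S_i|=[12, 6, 5, 4, 3] end={s12,s18,s4} ∉↓L; 4/4 deletions ∈↓L.
5 obstructions.

Antichain: [tt, ffff, ffft, fftf, tfff].


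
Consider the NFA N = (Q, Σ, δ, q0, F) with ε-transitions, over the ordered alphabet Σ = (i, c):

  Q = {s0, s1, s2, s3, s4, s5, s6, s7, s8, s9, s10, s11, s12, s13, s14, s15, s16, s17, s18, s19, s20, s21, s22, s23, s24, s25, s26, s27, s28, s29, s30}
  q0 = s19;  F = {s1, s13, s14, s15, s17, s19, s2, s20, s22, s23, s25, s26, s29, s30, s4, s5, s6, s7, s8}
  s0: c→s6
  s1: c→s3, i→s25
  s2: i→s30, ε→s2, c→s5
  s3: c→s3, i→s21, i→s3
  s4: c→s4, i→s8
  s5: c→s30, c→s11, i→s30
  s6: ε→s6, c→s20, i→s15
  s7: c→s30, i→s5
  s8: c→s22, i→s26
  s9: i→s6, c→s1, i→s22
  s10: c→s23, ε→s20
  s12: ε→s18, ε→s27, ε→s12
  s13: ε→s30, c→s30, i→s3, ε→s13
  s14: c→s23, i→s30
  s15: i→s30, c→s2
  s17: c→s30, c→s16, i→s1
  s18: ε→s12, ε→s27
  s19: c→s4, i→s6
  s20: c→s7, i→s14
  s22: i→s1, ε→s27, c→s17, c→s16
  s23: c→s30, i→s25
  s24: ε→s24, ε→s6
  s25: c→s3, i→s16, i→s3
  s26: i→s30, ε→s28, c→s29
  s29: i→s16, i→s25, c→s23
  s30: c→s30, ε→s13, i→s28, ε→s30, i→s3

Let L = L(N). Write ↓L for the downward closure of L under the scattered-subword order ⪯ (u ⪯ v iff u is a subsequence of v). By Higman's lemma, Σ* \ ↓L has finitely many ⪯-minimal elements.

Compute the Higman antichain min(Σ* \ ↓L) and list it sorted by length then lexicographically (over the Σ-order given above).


A = [iiii, iccci, cicic].

|Q|=31, |F|=19, |δ|=68 (16 ε).
min D↑ (19 st, q0=0, F={12}): 0:i→1,c→2 1:i→3,c→4 2:i→5,c→2 3:i→6,c→7 4:i→8,c→9 5:i→10,c→11 6:i→12,c→6 7:i→6,c→13 8:i→6,c→14 9:i→13,c→6 10:i→6,c→15 11:i→16,c→17 12:i→12,c→12 13:i→6,c→6 14:i→18,c→6 15:i→18,c→14 16:i→18,c→12 17:i→16,c→6 18:i→12,c→12 [Hopcroft].
'iiii': run [25, 23, 16, 7, 4] end={s16,s21,s28,s3} rej; 4/4 single-dels accept.
'iccci': run [25, 23, 19, 13, 7, 3] end={s21,s28,s3} ∉↓L; 5/5 single-dels accept.
'cicic': N↓-sim [25, 22, 18, 14, 6, 2] end={s21,s3} ∉↓L; 5/5 deletions ∈↓L.
3 obstructions.


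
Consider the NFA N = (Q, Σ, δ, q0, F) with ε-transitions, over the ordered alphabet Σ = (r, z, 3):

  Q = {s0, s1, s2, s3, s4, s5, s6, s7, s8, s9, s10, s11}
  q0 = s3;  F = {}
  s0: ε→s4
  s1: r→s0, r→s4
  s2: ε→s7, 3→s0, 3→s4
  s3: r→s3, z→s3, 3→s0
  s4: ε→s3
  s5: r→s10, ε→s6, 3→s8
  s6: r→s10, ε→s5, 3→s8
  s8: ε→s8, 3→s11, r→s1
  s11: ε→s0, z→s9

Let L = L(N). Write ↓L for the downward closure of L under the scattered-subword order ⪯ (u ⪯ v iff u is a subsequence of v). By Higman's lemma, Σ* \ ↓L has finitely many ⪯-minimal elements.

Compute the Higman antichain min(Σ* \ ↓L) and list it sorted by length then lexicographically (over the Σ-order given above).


|Q|=12, |F|=0, |δ|=21 (7 ε).
min D↑ (1 st, q0=0, F={0}): 0:r→0,z→0,3→0.
ε ∈ L(D↑) ⇒ ↓L = ∅.

A = [ε].


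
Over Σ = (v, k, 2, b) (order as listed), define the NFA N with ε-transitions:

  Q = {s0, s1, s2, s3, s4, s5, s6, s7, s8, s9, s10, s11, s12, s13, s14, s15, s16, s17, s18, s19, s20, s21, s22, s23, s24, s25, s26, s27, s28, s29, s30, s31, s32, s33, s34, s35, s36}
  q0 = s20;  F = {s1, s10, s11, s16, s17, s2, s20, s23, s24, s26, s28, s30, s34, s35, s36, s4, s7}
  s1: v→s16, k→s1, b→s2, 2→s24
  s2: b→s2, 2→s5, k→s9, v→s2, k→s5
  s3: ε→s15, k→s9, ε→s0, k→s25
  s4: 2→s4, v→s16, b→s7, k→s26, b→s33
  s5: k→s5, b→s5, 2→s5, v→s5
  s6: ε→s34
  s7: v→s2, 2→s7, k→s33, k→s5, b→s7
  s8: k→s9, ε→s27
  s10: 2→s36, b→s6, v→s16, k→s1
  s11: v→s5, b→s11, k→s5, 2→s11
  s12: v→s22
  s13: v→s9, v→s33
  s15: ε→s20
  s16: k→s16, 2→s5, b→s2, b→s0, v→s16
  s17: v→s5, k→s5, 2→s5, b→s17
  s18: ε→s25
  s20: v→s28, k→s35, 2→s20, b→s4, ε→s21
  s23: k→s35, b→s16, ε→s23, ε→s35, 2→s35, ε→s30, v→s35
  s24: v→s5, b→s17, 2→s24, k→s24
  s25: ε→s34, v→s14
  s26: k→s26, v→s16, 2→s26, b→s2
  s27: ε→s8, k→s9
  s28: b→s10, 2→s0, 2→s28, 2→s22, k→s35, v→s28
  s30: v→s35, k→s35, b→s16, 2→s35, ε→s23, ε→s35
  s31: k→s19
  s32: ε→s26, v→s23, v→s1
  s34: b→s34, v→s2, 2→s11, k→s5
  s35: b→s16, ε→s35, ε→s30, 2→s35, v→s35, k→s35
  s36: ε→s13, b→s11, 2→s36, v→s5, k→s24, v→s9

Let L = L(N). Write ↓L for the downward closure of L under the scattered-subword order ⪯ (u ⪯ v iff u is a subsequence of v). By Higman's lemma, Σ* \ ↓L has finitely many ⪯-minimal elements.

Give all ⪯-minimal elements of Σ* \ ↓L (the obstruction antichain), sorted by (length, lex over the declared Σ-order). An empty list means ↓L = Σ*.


|Q|=37, |F|=17, |δ|=108 (18 ε).
min D↑ (16 st, q0=0, F={11}): 0:v→1,k→2,2→0,b→3 1:v→1,k→2,2→1,b→4 2:v→2,k→2,2→2,b→5 3:v→5,k→6,2→3,b→7 4:v→5,k→8,2→9,b→10 5:v→5,k→5,2→11,b→12 6:v→5,k→6,2→6,b→12 7:v→12,k→11,2→7,b→7 8:v→5,k→8,2→13,b→12 9:v→11,k→13,2→9,b→14 10:v→12,k→11,2→14,b→10 11:v→11,k→11,2→11,b→11 12:v→12,k→11,2→11,b→12 13:v→11,k→13,2→13,b→15 14:v→11,k→11,2→14,b→14 15:v→11,k→11,2→11,b→15 (ε-aug+det+¬).
'kb2': |S_i|=[25, 13, 6, 1] end={s5} — reject; 3/3 single-dels accept.
'bv2': |S_i|=[25, 18, 6, 1] end={s5} ∉↓L; 3/3 deletions ∈↓L.
'bbk': N↓-sim [25, 18, 10, 3] end={s33,s5,s9} ∉↓L; 3/3 del acc.
'vb2v': |S_i|=[25, 20, 15, 8, 3] end={s33,s5,s9} — reject; 4/4 deletions ∈↓L.
4 words, ⪯-incomp.

min(Σ*\↓L) = [kb2, bv2, bbk, vb2v].


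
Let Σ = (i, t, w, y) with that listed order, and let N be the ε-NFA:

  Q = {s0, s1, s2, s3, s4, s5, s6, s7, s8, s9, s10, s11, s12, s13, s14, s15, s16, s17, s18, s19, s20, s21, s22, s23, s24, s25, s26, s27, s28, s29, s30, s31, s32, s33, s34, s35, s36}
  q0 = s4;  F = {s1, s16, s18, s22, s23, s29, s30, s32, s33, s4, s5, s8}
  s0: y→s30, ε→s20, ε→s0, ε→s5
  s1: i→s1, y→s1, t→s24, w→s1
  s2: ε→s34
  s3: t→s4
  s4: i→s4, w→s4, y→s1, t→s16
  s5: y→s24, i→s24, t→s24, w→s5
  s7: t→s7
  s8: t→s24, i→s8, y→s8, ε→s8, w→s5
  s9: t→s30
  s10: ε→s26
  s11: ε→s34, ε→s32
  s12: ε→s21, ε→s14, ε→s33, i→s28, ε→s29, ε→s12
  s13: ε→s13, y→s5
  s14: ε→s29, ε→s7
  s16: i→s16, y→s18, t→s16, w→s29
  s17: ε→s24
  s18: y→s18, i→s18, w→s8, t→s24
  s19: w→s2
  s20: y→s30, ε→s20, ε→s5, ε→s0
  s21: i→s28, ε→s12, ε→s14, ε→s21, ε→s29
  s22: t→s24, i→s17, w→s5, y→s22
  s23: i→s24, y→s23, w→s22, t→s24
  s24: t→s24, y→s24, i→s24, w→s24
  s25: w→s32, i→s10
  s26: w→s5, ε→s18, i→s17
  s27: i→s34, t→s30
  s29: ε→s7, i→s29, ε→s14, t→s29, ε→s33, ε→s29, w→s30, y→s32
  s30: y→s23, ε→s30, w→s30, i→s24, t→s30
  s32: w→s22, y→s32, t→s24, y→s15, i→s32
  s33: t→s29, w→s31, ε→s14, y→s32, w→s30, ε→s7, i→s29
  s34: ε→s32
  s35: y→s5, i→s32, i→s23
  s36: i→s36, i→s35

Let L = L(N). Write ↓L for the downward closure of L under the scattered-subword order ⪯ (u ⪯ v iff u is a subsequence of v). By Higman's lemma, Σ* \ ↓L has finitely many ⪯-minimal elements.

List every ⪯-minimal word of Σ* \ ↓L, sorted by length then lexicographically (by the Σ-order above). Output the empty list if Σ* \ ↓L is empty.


A = [yt, twwi, tywwy].

|Q|=37, |F|=12, |δ|=107 (33 ε).
min D↑ (12 st, q0=0, F={5}): 0:i→0,t→1,w→0,y→2 1:i→1,t→1,w→3,y→4 2:i→2,t→5,w→2,y→2 3:i→3,t→3,w→6,y→7 4:i→4,t→5,w→8,y→4 5:i→5,t→5,w→5,y→5 6:i→5,t→6,w→6,y→9 7:i→7,t→5,w→10,y→7 8:i→8,t→5,w→11,y→8 9:i→5,t→5,w→10,y→9 10:i→5,t→5,w→11,y→10 11:i→5,t→5,w→11,y→5 [Hopcroft].
'yt': |S_i|=[18, 10, 1] end={s24} rej; 2/2 single-dels accept.
'twwi': run [18, 16, 14, 7, 2] end={s17,s24} ∉↓L; 4/4 single-dels accept.
'tywwy': run [18, 16, 9, 5, 2, 1] end={s24} rej; 5/5 deletions ∈↓L.
3 minimals (antichain).


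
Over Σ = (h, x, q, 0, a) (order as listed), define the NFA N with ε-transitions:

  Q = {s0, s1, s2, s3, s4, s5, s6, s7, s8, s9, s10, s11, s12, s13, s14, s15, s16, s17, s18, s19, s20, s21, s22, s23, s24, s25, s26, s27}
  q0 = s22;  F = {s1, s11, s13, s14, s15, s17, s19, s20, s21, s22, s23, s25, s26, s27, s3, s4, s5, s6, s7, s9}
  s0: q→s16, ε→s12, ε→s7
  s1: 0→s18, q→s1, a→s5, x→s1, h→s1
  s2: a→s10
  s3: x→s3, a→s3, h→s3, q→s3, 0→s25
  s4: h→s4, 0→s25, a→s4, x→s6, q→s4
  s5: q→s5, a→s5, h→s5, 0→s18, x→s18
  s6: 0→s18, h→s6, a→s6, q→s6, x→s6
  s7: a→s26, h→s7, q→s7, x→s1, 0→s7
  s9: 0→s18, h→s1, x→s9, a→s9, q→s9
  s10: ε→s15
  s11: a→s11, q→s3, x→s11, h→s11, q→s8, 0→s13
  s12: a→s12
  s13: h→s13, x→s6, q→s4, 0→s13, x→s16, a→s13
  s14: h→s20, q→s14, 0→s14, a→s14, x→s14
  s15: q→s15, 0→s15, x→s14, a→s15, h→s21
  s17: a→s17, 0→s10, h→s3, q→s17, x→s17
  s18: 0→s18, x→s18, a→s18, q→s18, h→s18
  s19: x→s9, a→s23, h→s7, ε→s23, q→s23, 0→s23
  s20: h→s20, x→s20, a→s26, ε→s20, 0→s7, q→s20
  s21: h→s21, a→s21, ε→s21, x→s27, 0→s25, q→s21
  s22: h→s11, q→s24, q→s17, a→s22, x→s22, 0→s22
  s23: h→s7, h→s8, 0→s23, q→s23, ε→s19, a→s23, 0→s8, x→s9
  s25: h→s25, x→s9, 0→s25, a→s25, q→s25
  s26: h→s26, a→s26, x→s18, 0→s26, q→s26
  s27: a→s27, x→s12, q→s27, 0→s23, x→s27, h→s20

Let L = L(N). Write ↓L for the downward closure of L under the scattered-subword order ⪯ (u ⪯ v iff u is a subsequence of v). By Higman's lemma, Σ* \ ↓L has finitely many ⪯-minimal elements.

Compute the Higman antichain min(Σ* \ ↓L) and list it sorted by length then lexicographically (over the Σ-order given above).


|Q|=28, |F|=20, |δ|=121 (7 ε).
min D↑ (20 st, q0=0, F={12}): 0:h→1,x→0,q→2,0→0,a→0 1:h→1,x→1,q→3,0→4,a→1 2:h→3,x→2,q→2,0→5,a→2 3:h→3,x→3,q→3,0→6,a→3 4:h→4,x→7,q→8,0→4,a→4 5:h→9,x→10,q→5,0→5,a→5 6:h→6,x→11,q→6,0→6,a→6 7:h→7,x→7,q→7,0→12,a→7 8:h→8,x→7,q→8,0→6,a→8 9:h→9,x→13,q→9,0→6,a→9 10:h→14,x→10,q→10,0→10,a→10 11:h→15,x→11,q→11,0→12,a→11 12:h→12,x→12,q→12,0→12,a→12 13:h→14,x→13,q→13,0→16,a→13 14:h→14,x→14,q→14,0→17,a→18 15:h→15,x→15,q→15,0→12,a→19 16:h→17,x→11,q→16,0→16,a→16 17:h→17,x→15,q→17,0→17,a→18 18:h→18,x→12,q→18,0→18,a→18 19:h→19,x→12,q→19,0→12,a→19 [Hopcroft].
'h0x0': run [26, 20, 14, 6, 1] end={s18} rej; 4/4 single-dels accept.
'q0xhax': run [26, 22, 17, 13, 7, 3, 1] end={s18} — reject; 6/6 deletions ∈↓L.
2 minimals (antichain).

min(Σ*\↓L) = [h0x0, q0xhax].
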